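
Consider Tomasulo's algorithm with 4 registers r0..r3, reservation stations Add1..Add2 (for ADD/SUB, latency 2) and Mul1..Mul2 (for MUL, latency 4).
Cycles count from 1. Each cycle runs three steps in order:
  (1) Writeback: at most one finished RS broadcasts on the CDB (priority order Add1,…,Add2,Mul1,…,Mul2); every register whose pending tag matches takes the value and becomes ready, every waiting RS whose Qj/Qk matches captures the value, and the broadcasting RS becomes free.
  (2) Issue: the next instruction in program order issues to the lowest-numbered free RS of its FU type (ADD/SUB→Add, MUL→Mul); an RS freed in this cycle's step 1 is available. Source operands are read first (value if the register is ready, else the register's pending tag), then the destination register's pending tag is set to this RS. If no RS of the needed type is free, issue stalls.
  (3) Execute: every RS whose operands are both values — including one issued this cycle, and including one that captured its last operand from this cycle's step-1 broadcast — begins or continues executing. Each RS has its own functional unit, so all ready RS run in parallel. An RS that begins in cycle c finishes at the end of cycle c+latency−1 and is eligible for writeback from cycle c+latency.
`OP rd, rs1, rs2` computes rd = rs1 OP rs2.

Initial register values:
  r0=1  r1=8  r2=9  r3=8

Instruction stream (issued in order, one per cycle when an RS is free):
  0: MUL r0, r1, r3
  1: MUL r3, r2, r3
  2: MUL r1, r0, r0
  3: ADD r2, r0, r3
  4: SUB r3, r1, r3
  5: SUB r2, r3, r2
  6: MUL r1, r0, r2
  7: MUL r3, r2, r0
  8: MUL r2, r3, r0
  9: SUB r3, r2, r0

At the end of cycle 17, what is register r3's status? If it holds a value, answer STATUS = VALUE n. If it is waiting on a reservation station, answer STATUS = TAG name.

STATUS = TAG Mul2

c1: issue MUL r0<-Mul1 | r0:Mul1,r1:8,r2:9,r3:8
c2: issue MUL r3<-Mul2 | r0:Mul1,r1:8,r2:9,r3:Mul2
c3: stall | r0:Mul1,r1:8,r2:9,r3:Mul2
c4: stall | r0:Mul1,r1:8,r2:9,r3:Mul2
c5: CDB Mul1=64; issue MUL r1<-Mul1 | r0:64,r1:Mul1,r2:9,r3:Mul2
c6: CDB Mul2=72; issue ADD r2<-Add1 | r0:64,r1:Mul1,r2:Add1,r3:72
c7: issue SUB r3<-Add2 | r0:64,r1:Mul1,r2:Add1,r3:Add2
c8: CDB Add1=136; issue SUB r2<-Add1 | r0:64,r1:Mul1,r2:Add1,r3:Add2
c9: CDB Mul1=4096; issue MUL r1<-Mul1 | r0:64,r1:Mul1,r2:Add1,r3:Add2
c10: issue MUL r3<-Mul2 | r0:64,r1:Mul1,r2:Add1,r3:Mul2
c11: CDB Add2=4024; stall | r0:64,r1:Mul1,r2:Add1,r3:Mul2
c12: stall | r0:64,r1:Mul1,r2:Add1,r3:Mul2
c13: CDB Add1=3888; stall | r0:64,r1:Mul1,r2:3888,r3:Mul2
c14: stall | r0:64,r1:Mul1,r2:3888,r3:Mul2
c15: stall | r0:64,r1:Mul1,r2:3888,r3:Mul2
c16: stall | r0:64,r1:Mul1,r2:3888,r3:Mul2
c17: CDB Mul1=248832; issue MUL r2<-Mul1 | r0:64,r1:248832,r2:Mul1,r3:Mul2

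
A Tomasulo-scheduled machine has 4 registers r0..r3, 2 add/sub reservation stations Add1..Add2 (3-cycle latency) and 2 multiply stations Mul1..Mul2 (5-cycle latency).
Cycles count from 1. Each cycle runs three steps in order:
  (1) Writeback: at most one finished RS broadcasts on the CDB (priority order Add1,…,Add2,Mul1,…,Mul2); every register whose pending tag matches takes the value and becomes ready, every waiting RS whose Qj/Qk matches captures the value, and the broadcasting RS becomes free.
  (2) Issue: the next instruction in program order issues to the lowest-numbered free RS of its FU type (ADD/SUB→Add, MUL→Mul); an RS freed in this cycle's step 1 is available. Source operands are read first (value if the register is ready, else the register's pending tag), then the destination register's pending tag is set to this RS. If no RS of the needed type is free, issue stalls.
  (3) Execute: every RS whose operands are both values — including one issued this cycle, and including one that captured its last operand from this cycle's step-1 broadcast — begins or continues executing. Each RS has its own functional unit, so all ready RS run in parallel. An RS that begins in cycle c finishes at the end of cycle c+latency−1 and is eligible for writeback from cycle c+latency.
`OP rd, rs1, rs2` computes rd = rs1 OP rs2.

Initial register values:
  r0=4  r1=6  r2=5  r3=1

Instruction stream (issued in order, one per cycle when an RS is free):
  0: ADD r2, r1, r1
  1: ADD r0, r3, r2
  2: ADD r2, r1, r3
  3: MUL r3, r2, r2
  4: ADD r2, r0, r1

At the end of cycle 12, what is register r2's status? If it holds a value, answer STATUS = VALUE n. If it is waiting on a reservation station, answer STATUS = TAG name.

cycle 1: issue ADD r2<-Add1 // r0:4,r1:6,r2:Add1,r3:1
cycle 2: issue ADD r0<-Add2 // r0:Add2,r1:6,r2:Add1,r3:1
cycle 3: stall // r0:Add2,r1:6,r2:Add1,r3:1
cycle 4: CDB Add1=12; issue ADD r2<-Add1 // r0:Add2,r1:6,r2:Add1,r3:1
cycle 5: issue MUL r3<-Mul1 // r0:Add2,r1:6,r2:Add1,r3:Mul1
cycle 6: stall // r0:Add2,r1:6,r2:Add1,r3:Mul1
cycle 7: CDB Add1=7; issue ADD r2<-Add1 // r0:Add2,r1:6,r2:Add1,r3:Mul1
cycle 8: CDB Add2=13 // r0:13,r1:6,r2:Add1,r3:Mul1
cycle 9: - // r0:13,r1:6,r2:Add1,r3:Mul1
cycle 10: - // r0:13,r1:6,r2:Add1,r3:Mul1
cycle 11: CDB Add1=19 // r0:13,r1:6,r2:19,r3:Mul1
cycle 12: CDB Mul1=49 // r0:13,r1:6,r2:19,r3:49

STATUS = VALUE 19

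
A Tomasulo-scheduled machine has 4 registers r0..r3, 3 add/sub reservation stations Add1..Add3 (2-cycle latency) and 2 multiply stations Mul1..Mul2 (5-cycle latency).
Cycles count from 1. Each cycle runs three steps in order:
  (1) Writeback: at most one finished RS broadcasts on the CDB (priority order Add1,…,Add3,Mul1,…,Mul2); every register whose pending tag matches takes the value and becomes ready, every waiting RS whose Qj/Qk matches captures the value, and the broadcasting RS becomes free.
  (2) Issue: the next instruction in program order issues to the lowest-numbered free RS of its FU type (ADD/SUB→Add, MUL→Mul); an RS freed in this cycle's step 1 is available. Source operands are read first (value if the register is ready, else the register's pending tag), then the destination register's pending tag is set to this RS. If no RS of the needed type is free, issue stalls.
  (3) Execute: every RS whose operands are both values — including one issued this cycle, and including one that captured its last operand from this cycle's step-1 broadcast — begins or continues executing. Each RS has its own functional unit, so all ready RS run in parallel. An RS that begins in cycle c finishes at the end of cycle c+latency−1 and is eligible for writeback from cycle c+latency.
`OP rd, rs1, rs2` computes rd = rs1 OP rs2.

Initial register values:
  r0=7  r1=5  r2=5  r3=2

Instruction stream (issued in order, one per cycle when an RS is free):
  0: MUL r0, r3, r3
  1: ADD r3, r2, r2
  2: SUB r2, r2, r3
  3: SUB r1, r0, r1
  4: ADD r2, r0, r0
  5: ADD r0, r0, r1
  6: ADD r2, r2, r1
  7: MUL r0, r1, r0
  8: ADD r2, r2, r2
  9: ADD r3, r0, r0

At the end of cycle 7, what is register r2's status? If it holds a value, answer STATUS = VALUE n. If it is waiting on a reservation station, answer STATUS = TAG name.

STATUS = TAG Add3

cycle 1: issue MUL r0<-Mul1 // r0:Mul1,r1:5,r2:5,r3:2
cycle 2: issue ADD r3<-Add1 // r0:Mul1,r1:5,r2:5,r3:Add1
cycle 3: issue SUB r2<-Add2 // r0:Mul1,r1:5,r2:Add2,r3:Add1
cycle 4: CDB Add1=10; issue SUB r1<-Add1 // r0:Mul1,r1:Add1,r2:Add2,r3:10
cycle 5: issue ADD r2<-Add3 // r0:Mul1,r1:Add1,r2:Add3,r3:10
cycle 6: CDB Add2=-5; issue ADD r0<-Add2 // r0:Add2,r1:Add1,r2:Add3,r3:10
cycle 7: CDB Mul1=4; stall // r0:Add2,r1:Add1,r2:Add3,r3:10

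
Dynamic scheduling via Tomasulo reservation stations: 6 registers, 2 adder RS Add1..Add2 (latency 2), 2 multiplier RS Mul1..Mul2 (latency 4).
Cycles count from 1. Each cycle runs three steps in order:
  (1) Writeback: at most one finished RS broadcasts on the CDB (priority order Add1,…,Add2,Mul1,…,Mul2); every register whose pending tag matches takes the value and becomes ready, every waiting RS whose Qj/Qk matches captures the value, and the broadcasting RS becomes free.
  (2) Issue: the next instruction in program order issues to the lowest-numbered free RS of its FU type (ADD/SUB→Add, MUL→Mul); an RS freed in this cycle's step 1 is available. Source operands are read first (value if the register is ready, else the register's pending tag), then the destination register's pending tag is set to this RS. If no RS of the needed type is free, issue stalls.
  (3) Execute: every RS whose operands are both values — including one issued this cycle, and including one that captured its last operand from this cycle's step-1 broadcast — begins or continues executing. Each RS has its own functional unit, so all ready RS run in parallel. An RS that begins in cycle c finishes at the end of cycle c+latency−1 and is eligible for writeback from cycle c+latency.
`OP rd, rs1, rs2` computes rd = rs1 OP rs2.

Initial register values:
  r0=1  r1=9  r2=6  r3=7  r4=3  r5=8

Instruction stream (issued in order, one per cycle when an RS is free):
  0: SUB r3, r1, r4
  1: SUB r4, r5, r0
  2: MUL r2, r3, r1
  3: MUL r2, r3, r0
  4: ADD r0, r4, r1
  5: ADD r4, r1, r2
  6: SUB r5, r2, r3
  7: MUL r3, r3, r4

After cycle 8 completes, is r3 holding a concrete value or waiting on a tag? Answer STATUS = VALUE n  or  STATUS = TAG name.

c1: issue SUB r3<-Add1 | r0:1,r1:9,r2:6,r3:Add1,r4:3,r5:8
c2: issue SUB r4<-Add2 | r0:1,r1:9,r2:6,r3:Add1,r4:Add2,r5:8
c3: CDB Add1=6; issue MUL r2<-Mul1 | r0:1,r1:9,r2:Mul1,r3:6,r4:Add2,r5:8
c4: CDB Add2=7; issue MUL r2<-Mul2 | r0:1,r1:9,r2:Mul2,r3:6,r4:7,r5:8
c5: issue ADD r0<-Add1 | r0:Add1,r1:9,r2:Mul2,r3:6,r4:7,r5:8
c6: issue ADD r4<-Add2 | r0:Add1,r1:9,r2:Mul2,r3:6,r4:Add2,r5:8
c7: CDB Add1=16; issue SUB r5<-Add1 | r0:16,r1:9,r2:Mul2,r3:6,r4:Add2,r5:Add1
c8: CDB Mul1=54; issue MUL r3<-Mul1 | r0:16,r1:9,r2:Mul2,r3:Mul1,r4:Add2,r5:Add1

STATUS = TAG Mul1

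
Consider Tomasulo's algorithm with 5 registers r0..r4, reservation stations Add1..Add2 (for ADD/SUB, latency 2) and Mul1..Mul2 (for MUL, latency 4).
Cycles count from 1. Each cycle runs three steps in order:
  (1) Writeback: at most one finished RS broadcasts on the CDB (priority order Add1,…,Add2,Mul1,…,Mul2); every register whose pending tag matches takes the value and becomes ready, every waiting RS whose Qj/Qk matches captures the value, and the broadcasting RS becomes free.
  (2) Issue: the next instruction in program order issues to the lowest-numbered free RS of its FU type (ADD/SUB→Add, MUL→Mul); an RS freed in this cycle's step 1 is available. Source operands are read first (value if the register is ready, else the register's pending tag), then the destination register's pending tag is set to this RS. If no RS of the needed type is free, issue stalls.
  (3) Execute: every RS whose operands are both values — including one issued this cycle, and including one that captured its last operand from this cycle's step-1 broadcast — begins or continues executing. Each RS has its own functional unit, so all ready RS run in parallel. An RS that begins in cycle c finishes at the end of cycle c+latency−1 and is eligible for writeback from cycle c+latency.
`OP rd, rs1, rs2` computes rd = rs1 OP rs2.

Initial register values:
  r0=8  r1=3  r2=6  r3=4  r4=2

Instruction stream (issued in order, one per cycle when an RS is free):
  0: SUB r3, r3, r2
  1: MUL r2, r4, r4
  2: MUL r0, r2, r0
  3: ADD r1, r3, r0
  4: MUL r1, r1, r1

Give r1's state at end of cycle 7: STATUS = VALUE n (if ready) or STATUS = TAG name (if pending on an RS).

STATUS = TAG Mul1

c1: issue SUB r3<-Add1 | r0:8,r1:3,r2:6,r3:Add1,r4:2
c2: issue MUL r2<-Mul1 | r0:8,r1:3,r2:Mul1,r3:Add1,r4:2
c3: CDB Add1=-2; issue MUL r0<-Mul2 | r0:Mul2,r1:3,r2:Mul1,r3:-2,r4:2
c4: issue ADD r1<-Add1 | r0:Mul2,r1:Add1,r2:Mul1,r3:-2,r4:2
c5: stall | r0:Mul2,r1:Add1,r2:Mul1,r3:-2,r4:2
c6: CDB Mul1=4; issue MUL r1<-Mul1 | r0:Mul2,r1:Mul1,r2:4,r3:-2,r4:2
c7: - | r0:Mul2,r1:Mul1,r2:4,r3:-2,r4:2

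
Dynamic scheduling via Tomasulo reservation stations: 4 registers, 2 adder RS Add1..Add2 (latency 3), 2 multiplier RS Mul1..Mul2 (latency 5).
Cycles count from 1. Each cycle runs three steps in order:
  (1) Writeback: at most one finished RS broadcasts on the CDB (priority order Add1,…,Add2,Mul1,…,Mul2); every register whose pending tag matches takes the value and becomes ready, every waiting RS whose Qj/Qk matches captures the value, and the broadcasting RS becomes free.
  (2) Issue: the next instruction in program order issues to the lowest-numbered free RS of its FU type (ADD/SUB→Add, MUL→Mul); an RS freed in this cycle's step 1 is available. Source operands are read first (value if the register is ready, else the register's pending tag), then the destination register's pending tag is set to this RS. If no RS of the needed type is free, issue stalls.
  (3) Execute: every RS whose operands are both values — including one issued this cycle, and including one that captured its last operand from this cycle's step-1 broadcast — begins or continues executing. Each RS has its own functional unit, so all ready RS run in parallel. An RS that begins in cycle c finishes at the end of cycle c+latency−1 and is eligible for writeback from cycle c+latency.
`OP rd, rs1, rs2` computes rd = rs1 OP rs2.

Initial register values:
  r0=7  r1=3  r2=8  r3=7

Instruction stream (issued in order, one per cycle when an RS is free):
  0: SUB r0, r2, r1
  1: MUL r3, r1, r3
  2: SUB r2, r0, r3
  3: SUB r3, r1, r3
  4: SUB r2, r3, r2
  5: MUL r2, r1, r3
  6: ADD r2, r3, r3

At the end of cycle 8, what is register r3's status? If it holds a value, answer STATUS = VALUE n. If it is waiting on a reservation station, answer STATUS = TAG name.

cycle 1: issue SUB r0<-Add1 // r0:Add1,r1:3,r2:8,r3:7
cycle 2: issue MUL r3<-Mul1 // r0:Add1,r1:3,r2:8,r3:Mul1
cycle 3: issue SUB r2<-Add2 // r0:Add1,r1:3,r2:Add2,r3:Mul1
cycle 4: CDB Add1=5; issue SUB r3<-Add1 // r0:5,r1:3,r2:Add2,r3:Add1
cycle 5: stall // r0:5,r1:3,r2:Add2,r3:Add1
cycle 6: stall // r0:5,r1:3,r2:Add2,r3:Add1
cycle 7: CDB Mul1=21; stall // r0:5,r1:3,r2:Add2,r3:Add1
cycle 8: stall // r0:5,r1:3,r2:Add2,r3:Add1

STATUS = TAG Add1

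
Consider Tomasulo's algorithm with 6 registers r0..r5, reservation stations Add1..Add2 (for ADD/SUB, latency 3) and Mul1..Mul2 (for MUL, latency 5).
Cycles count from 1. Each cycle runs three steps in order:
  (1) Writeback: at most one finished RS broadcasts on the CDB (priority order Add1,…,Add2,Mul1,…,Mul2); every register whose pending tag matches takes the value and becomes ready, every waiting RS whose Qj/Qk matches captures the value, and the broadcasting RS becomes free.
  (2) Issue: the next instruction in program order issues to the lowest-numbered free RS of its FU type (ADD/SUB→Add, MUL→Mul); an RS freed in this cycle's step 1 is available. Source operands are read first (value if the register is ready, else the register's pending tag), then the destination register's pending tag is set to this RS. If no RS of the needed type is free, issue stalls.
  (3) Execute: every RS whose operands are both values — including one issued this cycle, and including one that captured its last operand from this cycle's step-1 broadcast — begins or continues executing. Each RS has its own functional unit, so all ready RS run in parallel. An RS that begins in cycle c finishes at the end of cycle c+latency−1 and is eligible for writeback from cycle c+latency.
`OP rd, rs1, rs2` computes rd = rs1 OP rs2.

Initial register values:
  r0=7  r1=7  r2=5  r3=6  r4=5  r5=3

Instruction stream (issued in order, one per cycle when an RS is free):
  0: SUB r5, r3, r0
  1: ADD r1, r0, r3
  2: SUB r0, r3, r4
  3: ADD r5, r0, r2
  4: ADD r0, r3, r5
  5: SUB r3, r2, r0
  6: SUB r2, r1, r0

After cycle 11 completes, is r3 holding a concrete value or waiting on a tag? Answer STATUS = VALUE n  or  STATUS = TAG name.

c1: issue SUB r5<-Add1 | r0:7,r1:7,r2:5,r3:6,r4:5,r5:Add1
c2: issue ADD r1<-Add2 | r0:7,r1:Add2,r2:5,r3:6,r4:5,r5:Add1
c3: stall | r0:7,r1:Add2,r2:5,r3:6,r4:5,r5:Add1
c4: CDB Add1=-1; issue SUB r0<-Add1 | r0:Add1,r1:Add2,r2:5,r3:6,r4:5,r5:-1
c5: CDB Add2=13; issue ADD r5<-Add2 | r0:Add1,r1:13,r2:5,r3:6,r4:5,r5:Add2
c6: stall | r0:Add1,r1:13,r2:5,r3:6,r4:5,r5:Add2
c7: CDB Add1=1; issue ADD r0<-Add1 | r0:Add1,r1:13,r2:5,r3:6,r4:5,r5:Add2
c8: stall | r0:Add1,r1:13,r2:5,r3:6,r4:5,r5:Add2
c9: stall | r0:Add1,r1:13,r2:5,r3:6,r4:5,r5:Add2
c10: CDB Add2=6; issue SUB r3<-Add2 | r0:Add1,r1:13,r2:5,r3:Add2,r4:5,r5:6
c11: stall | r0:Add1,r1:13,r2:5,r3:Add2,r4:5,r5:6

STATUS = TAG Add2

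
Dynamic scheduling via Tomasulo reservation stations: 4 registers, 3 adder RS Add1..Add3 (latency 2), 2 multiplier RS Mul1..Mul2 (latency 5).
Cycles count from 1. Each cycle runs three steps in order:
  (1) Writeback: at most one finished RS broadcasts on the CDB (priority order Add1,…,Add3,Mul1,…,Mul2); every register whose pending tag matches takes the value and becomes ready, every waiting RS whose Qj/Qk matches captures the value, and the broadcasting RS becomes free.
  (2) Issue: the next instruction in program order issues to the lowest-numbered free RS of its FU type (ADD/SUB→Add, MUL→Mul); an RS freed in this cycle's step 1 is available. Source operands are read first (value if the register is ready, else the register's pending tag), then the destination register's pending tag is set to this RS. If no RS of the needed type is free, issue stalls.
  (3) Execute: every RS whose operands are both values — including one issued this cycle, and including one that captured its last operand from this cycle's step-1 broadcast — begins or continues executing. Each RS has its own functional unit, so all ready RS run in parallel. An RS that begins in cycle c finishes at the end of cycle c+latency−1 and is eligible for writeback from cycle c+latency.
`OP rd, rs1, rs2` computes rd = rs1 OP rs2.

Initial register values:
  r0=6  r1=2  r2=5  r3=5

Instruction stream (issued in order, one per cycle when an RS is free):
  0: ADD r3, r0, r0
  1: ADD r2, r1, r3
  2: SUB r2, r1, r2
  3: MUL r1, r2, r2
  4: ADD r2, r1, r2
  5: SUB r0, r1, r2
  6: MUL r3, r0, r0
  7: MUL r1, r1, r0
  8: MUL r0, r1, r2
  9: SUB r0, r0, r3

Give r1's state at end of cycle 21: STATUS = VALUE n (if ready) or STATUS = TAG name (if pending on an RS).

STATUS = VALUE 1728

cycle 1: issue ADD r3<-Add1 // r0:6,r1:2,r2:5,r3:Add1
cycle 2: issue ADD r2<-Add2 // r0:6,r1:2,r2:Add2,r3:Add1
cycle 3: CDB Add1=12; issue SUB r2<-Add1 // r0:6,r1:2,r2:Add1,r3:12
cycle 4: issue MUL r1<-Mul1 // r0:6,r1:Mul1,r2:Add1,r3:12
cycle 5: CDB Add2=14; issue ADD r2<-Add2 // r0:6,r1:Mul1,r2:Add2,r3:12
cycle 6: issue SUB r0<-Add3 // r0:Add3,r1:Mul1,r2:Add2,r3:12
cycle 7: CDB Add1=-12; issue MUL r3<-Mul2 // r0:Add3,r1:Mul1,r2:Add2,r3:Mul2
cycle 8: stall // r0:Add3,r1:Mul1,r2:Add2,r3:Mul2
cycle 9: stall // r0:Add3,r1:Mul1,r2:Add2,r3:Mul2
cycle 10: stall // r0:Add3,r1:Mul1,r2:Add2,r3:Mul2
cycle 11: stall // r0:Add3,r1:Mul1,r2:Add2,r3:Mul2
cycle 12: CDB Mul1=144; issue MUL r1<-Mul1 // r0:Add3,r1:Mul1,r2:Add2,r3:Mul2
cycle 13: stall // r0:Add3,r1:Mul1,r2:Add2,r3:Mul2
cycle 14: CDB Add2=132; stall // r0:Add3,r1:Mul1,r2:132,r3:Mul2
cycle 15: stall // r0:Add3,r1:Mul1,r2:132,r3:Mul2
cycle 16: CDB Add3=12; stall // r0:12,r1:Mul1,r2:132,r3:Mul2
cycle 17: stall // r0:12,r1:Mul1,r2:132,r3:Mul2
cycle 18: stall // r0:12,r1:Mul1,r2:132,r3:Mul2
cycle 19: stall // r0:12,r1:Mul1,r2:132,r3:Mul2
cycle 20: stall // r0:12,r1:Mul1,r2:132,r3:Mul2
cycle 21: CDB Mul1=1728; issue MUL r0<-Mul1 // r0:Mul1,r1:1728,r2:132,r3:Mul2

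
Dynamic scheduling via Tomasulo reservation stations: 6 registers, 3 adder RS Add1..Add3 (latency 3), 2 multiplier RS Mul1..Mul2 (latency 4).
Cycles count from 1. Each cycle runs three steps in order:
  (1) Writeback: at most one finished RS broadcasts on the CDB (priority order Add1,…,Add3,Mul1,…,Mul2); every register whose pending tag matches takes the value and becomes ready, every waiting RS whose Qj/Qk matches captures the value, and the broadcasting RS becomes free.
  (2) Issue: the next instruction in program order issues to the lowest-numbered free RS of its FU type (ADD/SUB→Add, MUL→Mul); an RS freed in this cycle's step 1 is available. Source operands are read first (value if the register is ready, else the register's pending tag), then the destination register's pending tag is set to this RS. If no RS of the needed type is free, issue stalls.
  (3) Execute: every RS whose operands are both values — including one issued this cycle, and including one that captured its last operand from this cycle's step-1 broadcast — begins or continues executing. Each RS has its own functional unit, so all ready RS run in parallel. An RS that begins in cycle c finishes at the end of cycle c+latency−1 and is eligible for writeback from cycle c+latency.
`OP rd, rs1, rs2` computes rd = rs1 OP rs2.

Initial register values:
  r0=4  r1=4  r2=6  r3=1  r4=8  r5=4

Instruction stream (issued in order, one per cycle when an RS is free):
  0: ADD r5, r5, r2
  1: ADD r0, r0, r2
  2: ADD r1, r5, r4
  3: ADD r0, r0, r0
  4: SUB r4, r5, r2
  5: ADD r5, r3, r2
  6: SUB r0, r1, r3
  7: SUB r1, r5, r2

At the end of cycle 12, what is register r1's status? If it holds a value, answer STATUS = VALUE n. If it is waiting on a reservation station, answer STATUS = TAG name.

STATUS = TAG Add2

  c1: issue ADD r5<-Add1  regs: r0:4,r1:4,r2:6,r3:1,r4:8,r5:Add1
  c2: issue ADD r0<-Add2  regs: r0:Add2,r1:4,r2:6,r3:1,r4:8,r5:Add1
  c3: issue ADD r1<-Add3  regs: r0:Add2,r1:Add3,r2:6,r3:1,r4:8,r5:Add1
  c4: CDB Add1=10; issue ADD r0<-Add1  regs: r0:Add1,r1:Add3,r2:6,r3:1,r4:8,r5:10
  c5: CDB Add2=10; issue SUB r4<-Add2  regs: r0:Add1,r1:Add3,r2:6,r3:1,r4:Add2,r5:10
  c6: stall  regs: r0:Add1,r1:Add3,r2:6,r3:1,r4:Add2,r5:10
  c7: CDB Add3=18; issue ADD r5<-Add3  regs: r0:Add1,r1:18,r2:6,r3:1,r4:Add2,r5:Add3
  c8: CDB Add1=20; issue SUB r0<-Add1  regs: r0:Add1,r1:18,r2:6,r3:1,r4:Add2,r5:Add3
  c9: CDB Add2=4; issue SUB r1<-Add2  regs: r0:Add1,r1:Add2,r2:6,r3:1,r4:4,r5:Add3
  c10: CDB Add3=7  regs: r0:Add1,r1:Add2,r2:6,r3:1,r4:4,r5:7
  c11: CDB Add1=17  regs: r0:17,r1:Add2,r2:6,r3:1,r4:4,r5:7
  c12: -  regs: r0:17,r1:Add2,r2:6,r3:1,r4:4,r5:7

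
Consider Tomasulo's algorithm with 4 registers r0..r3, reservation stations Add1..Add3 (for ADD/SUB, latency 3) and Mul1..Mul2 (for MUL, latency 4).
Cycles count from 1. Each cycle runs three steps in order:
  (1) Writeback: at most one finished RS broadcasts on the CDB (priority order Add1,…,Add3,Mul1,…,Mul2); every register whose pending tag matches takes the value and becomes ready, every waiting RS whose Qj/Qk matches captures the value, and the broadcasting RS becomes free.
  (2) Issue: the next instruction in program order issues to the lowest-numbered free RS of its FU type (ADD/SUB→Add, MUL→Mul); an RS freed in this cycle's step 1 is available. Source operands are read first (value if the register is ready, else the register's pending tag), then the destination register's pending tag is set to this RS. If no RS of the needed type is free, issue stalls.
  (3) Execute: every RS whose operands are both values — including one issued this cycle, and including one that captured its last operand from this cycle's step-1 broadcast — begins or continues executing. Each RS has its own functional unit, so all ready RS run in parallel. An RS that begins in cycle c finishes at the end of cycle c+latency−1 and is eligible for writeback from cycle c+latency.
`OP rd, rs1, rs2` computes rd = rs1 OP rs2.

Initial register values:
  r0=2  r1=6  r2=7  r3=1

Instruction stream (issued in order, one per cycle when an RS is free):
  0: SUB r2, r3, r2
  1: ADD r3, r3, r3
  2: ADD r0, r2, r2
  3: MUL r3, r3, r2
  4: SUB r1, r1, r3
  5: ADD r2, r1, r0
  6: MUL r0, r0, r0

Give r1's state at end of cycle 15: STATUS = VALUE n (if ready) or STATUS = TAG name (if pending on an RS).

cycle 1: issue SUB r2<-Add1 // r0:2,r1:6,r2:Add1,r3:1
cycle 2: issue ADD r3<-Add2 // r0:2,r1:6,r2:Add1,r3:Add2
cycle 3: issue ADD r0<-Add3 // r0:Add3,r1:6,r2:Add1,r3:Add2
cycle 4: CDB Add1=-6; issue MUL r3<-Mul1 // r0:Add3,r1:6,r2:-6,r3:Mul1
cycle 5: CDB Add2=2; issue SUB r1<-Add1 // r0:Add3,r1:Add1,r2:-6,r3:Mul1
cycle 6: issue ADD r2<-Add2 // r0:Add3,r1:Add1,r2:Add2,r3:Mul1
cycle 7: CDB Add3=-12; issue MUL r0<-Mul2 // r0:Mul2,r1:Add1,r2:Add2,r3:Mul1
cycle 8: - // r0:Mul2,r1:Add1,r2:Add2,r3:Mul1
cycle 9: CDB Mul1=-12 // r0:Mul2,r1:Add1,r2:Add2,r3:-12
cycle 10: - // r0:Mul2,r1:Add1,r2:Add2,r3:-12
cycle 11: CDB Mul2=144 // r0:144,r1:Add1,r2:Add2,r3:-12
cycle 12: CDB Add1=18 // r0:144,r1:18,r2:Add2,r3:-12
cycle 13: - // r0:144,r1:18,r2:Add2,r3:-12
cycle 14: - // r0:144,r1:18,r2:Add2,r3:-12
cycle 15: CDB Add2=6 // r0:144,r1:18,r2:6,r3:-12

STATUS = VALUE 18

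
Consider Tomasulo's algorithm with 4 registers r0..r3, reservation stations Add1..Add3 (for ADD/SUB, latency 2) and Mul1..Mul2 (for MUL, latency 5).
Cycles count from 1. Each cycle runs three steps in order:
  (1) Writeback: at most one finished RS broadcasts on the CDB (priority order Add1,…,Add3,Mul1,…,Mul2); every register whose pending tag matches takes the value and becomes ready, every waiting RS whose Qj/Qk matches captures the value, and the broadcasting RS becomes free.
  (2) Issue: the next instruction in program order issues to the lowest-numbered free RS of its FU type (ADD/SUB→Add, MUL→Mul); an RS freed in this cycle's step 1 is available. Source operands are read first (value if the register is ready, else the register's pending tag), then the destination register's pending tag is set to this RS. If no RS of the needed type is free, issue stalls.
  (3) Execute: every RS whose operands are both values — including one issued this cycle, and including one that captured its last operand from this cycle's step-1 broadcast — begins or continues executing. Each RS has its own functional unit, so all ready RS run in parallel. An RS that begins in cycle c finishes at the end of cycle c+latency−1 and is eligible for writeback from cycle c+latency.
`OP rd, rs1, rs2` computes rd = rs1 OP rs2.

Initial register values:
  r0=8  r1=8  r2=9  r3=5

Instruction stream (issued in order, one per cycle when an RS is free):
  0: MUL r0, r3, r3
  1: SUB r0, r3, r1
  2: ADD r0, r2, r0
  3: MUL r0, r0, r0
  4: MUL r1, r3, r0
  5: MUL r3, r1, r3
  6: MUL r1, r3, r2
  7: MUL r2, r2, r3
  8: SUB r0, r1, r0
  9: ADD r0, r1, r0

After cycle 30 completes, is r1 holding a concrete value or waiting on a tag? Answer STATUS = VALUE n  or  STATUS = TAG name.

STATUS = VALUE 8100

c1: issue MUL r0<-Mul1 | r0:Mul1,r1:8,r2:9,r3:5
c2: issue SUB r0<-Add1 | r0:Add1,r1:8,r2:9,r3:5
c3: issue ADD r0<-Add2 | r0:Add2,r1:8,r2:9,r3:5
c4: CDB Add1=-3; issue MUL r0<-Mul2 | r0:Mul2,r1:8,r2:9,r3:5
c5: stall | r0:Mul2,r1:8,r2:9,r3:5
c6: CDB Add2=6; stall | r0:Mul2,r1:8,r2:9,r3:5
c7: CDB Mul1=25; issue MUL r1<-Mul1 | r0:Mul2,r1:Mul1,r2:9,r3:5
c8: stall | r0:Mul2,r1:Mul1,r2:9,r3:5
c9: stall | r0:Mul2,r1:Mul1,r2:9,r3:5
c10: stall | r0:Mul2,r1:Mul1,r2:9,r3:5
c11: CDB Mul2=36; issue MUL r3<-Mul2 | r0:36,r1:Mul1,r2:9,r3:Mul2
c12: stall | r0:36,r1:Mul1,r2:9,r3:Mul2
c13: stall | r0:36,r1:Mul1,r2:9,r3:Mul2
c14: stall | r0:36,r1:Mul1,r2:9,r3:Mul2
c15: stall | r0:36,r1:Mul1,r2:9,r3:Mul2
c16: CDB Mul1=180; issue MUL r1<-Mul1 | r0:36,r1:Mul1,r2:9,r3:Mul2
c17: stall | r0:36,r1:Mul1,r2:9,r3:Mul2
c18: stall | r0:36,r1:Mul1,r2:9,r3:Mul2
c19: stall | r0:36,r1:Mul1,r2:9,r3:Mul2
c20: stall | r0:36,r1:Mul1,r2:9,r3:Mul2
c21: CDB Mul2=900; issue MUL r2<-Mul2 | r0:36,r1:Mul1,r2:Mul2,r3:900
c22: issue SUB r0<-Add1 | r0:Add1,r1:Mul1,r2:Mul2,r3:900
c23: issue ADD r0<-Add2 | r0:Add2,r1:Mul1,r2:Mul2,r3:900
c24: - | r0:Add2,r1:Mul1,r2:Mul2,r3:900
c25: - | r0:Add2,r1:Mul1,r2:Mul2,r3:900
c26: CDB Mul1=8100 | r0:Add2,r1:8100,r2:Mul2,r3:900
c27: CDB Mul2=8100 | r0:Add2,r1:8100,r2:8100,r3:900
c28: CDB Add1=8064 | r0:Add2,r1:8100,r2:8100,r3:900
c29: - | r0:Add2,r1:8100,r2:8100,r3:900
c30: CDB Add2=16164 | r0:16164,r1:8100,r2:8100,r3:900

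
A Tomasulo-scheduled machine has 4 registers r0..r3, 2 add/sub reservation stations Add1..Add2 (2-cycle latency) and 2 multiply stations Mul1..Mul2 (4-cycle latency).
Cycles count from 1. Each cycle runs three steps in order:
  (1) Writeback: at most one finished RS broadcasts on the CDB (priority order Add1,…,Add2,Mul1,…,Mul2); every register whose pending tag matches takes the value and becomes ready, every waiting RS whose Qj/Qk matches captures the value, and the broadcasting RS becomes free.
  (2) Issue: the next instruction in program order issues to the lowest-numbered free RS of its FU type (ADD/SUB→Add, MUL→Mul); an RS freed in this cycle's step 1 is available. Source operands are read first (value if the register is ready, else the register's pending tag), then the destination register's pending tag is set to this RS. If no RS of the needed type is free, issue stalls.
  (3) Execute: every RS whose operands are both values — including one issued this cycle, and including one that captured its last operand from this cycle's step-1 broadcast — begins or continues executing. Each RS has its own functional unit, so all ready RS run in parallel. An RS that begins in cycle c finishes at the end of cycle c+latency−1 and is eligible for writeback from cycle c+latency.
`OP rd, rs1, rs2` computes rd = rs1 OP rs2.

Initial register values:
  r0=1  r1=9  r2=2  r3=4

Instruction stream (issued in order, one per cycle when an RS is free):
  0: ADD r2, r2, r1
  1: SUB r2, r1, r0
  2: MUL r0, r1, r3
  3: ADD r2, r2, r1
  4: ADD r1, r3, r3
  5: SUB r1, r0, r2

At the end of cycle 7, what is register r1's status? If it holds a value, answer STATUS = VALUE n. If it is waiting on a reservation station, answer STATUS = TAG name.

STATUS = TAG Add1

c1: issue ADD r2<-Add1 | r0:1,r1:9,r2:Add1,r3:4
c2: issue SUB r2<-Add2 | r0:1,r1:9,r2:Add2,r3:4
c3: CDB Add1=11; issue MUL r0<-Mul1 | r0:Mul1,r1:9,r2:Add2,r3:4
c4: CDB Add2=8; issue ADD r2<-Add1 | r0:Mul1,r1:9,r2:Add1,r3:4
c5: issue ADD r1<-Add2 | r0:Mul1,r1:Add2,r2:Add1,r3:4
c6: CDB Add1=17; issue SUB r1<-Add1 | r0:Mul1,r1:Add1,r2:17,r3:4
c7: CDB Add2=8 | r0:Mul1,r1:Add1,r2:17,r3:4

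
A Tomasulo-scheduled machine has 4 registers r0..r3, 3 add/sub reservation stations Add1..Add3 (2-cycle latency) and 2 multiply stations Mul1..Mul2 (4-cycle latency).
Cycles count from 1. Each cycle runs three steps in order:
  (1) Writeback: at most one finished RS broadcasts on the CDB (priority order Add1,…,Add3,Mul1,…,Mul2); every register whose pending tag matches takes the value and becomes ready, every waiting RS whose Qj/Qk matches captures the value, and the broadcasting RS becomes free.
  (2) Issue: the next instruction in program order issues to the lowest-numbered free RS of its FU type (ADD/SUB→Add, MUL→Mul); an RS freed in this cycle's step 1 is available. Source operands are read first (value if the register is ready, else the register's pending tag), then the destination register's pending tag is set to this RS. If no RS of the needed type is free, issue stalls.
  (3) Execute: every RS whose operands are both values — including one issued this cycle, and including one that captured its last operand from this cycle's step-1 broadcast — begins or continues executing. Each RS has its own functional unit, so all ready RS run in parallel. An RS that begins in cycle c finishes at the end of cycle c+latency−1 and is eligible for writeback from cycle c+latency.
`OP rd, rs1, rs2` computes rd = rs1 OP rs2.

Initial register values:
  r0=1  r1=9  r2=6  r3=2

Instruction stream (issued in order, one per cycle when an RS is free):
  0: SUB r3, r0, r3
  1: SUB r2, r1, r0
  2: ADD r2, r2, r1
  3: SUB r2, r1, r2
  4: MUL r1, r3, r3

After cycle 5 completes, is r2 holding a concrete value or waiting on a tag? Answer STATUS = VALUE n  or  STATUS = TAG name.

cycle 1: issue SUB r3<-Add1 // r0:1,r1:9,r2:6,r3:Add1
cycle 2: issue SUB r2<-Add2 // r0:1,r1:9,r2:Add2,r3:Add1
cycle 3: CDB Add1=-1; issue ADD r2<-Add1 // r0:1,r1:9,r2:Add1,r3:-1
cycle 4: CDB Add2=8; issue SUB r2<-Add2 // r0:1,r1:9,r2:Add2,r3:-1
cycle 5: issue MUL r1<-Mul1 // r0:1,r1:Mul1,r2:Add2,r3:-1

STATUS = TAG Add2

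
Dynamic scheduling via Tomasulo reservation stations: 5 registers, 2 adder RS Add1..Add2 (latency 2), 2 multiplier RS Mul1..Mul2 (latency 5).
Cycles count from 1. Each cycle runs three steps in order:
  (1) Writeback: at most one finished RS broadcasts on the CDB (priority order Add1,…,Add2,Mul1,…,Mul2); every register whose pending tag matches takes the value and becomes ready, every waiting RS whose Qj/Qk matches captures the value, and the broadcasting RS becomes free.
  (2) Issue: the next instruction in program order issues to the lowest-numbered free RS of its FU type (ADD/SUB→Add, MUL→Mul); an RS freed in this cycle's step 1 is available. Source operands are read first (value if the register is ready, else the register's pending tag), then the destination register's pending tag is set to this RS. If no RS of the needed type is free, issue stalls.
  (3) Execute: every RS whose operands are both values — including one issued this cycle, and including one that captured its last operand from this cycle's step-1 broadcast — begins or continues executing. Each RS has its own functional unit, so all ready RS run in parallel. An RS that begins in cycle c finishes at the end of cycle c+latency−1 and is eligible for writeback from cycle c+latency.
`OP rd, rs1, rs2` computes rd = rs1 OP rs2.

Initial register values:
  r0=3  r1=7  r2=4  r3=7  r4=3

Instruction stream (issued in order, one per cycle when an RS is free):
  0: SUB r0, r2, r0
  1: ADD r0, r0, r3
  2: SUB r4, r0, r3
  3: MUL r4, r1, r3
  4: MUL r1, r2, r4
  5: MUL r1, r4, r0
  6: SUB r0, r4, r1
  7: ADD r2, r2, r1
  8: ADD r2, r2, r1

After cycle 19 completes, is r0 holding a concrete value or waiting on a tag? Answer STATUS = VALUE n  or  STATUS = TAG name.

cycle 1: issue SUB r0<-Add1 // r0:Add1,r1:7,r2:4,r3:7,r4:3
cycle 2: issue ADD r0<-Add2 // r0:Add2,r1:7,r2:4,r3:7,r4:3
cycle 3: CDB Add1=1; issue SUB r4<-Add1 // r0:Add2,r1:7,r2:4,r3:7,r4:Add1
cycle 4: issue MUL r4<-Mul1 // r0:Add2,r1:7,r2:4,r3:7,r4:Mul1
cycle 5: CDB Add2=8; issue MUL r1<-Mul2 // r0:8,r1:Mul2,r2:4,r3:7,r4:Mul1
cycle 6: stall // r0:8,r1:Mul2,r2:4,r3:7,r4:Mul1
cycle 7: CDB Add1=1; stall // r0:8,r1:Mul2,r2:4,r3:7,r4:Mul1
cycle 8: stall // r0:8,r1:Mul2,r2:4,r3:7,r4:Mul1
cycle 9: CDB Mul1=49; issue MUL r1<-Mul1 // r0:8,r1:Mul1,r2:4,r3:7,r4:49
cycle 10: issue SUB r0<-Add1 // r0:Add1,r1:Mul1,r2:4,r3:7,r4:49
cycle 11: issue ADD r2<-Add2 // r0:Add1,r1:Mul1,r2:Add2,r3:7,r4:49
cycle 12: stall // r0:Add1,r1:Mul1,r2:Add2,r3:7,r4:49
cycle 13: stall // r0:Add1,r1:Mul1,r2:Add2,r3:7,r4:49
cycle 14: CDB Mul1=392; stall // r0:Add1,r1:392,r2:Add2,r3:7,r4:49
cycle 15: CDB Mul2=196; stall // r0:Add1,r1:392,r2:Add2,r3:7,r4:49
cycle 16: CDB Add1=-343; issue ADD r2<-Add1 // r0:-343,r1:392,r2:Add1,r3:7,r4:49
cycle 17: CDB Add2=396 // r0:-343,r1:392,r2:Add1,r3:7,r4:49
cycle 18: - // r0:-343,r1:392,r2:Add1,r3:7,r4:49
cycle 19: CDB Add1=788 // r0:-343,r1:392,r2:788,r3:7,r4:49

STATUS = VALUE -343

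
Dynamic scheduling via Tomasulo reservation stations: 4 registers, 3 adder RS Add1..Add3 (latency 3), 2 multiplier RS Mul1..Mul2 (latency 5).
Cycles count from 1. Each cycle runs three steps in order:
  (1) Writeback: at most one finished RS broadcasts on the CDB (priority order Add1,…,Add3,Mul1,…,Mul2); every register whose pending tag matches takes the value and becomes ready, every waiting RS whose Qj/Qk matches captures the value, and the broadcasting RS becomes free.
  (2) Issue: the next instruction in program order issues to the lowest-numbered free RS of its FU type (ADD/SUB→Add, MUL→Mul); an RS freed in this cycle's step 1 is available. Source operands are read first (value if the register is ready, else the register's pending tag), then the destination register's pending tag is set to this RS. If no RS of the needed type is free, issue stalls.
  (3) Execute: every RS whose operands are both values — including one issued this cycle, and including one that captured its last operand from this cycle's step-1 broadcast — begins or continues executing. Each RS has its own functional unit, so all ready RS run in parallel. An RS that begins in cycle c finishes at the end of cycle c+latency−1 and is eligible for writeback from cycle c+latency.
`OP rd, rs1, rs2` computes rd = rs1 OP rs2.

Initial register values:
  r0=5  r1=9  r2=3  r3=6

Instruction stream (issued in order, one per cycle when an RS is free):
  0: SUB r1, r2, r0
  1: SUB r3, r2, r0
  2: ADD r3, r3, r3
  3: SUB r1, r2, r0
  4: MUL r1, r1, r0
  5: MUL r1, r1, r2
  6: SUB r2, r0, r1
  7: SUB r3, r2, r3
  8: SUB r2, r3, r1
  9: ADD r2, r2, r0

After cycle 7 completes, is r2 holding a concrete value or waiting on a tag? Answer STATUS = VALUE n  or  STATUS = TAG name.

  c1: issue SUB r1<-Add1  regs: r0:5,r1:Add1,r2:3,r3:6
  c2: issue SUB r3<-Add2  regs: r0:5,r1:Add1,r2:3,r3:Add2
  c3: issue ADD r3<-Add3  regs: r0:5,r1:Add1,r2:3,r3:Add3
  c4: CDB Add1=-2; issue SUB r1<-Add1  regs: r0:5,r1:Add1,r2:3,r3:Add3
  c5: CDB Add2=-2; issue MUL r1<-Mul1  regs: r0:5,r1:Mul1,r2:3,r3:Add3
  c6: issue MUL r1<-Mul2  regs: r0:5,r1:Mul2,r2:3,r3:Add3
  c7: CDB Add1=-2; issue SUB r2<-Add1  regs: r0:5,r1:Mul2,r2:Add1,r3:Add3

STATUS = TAG Add1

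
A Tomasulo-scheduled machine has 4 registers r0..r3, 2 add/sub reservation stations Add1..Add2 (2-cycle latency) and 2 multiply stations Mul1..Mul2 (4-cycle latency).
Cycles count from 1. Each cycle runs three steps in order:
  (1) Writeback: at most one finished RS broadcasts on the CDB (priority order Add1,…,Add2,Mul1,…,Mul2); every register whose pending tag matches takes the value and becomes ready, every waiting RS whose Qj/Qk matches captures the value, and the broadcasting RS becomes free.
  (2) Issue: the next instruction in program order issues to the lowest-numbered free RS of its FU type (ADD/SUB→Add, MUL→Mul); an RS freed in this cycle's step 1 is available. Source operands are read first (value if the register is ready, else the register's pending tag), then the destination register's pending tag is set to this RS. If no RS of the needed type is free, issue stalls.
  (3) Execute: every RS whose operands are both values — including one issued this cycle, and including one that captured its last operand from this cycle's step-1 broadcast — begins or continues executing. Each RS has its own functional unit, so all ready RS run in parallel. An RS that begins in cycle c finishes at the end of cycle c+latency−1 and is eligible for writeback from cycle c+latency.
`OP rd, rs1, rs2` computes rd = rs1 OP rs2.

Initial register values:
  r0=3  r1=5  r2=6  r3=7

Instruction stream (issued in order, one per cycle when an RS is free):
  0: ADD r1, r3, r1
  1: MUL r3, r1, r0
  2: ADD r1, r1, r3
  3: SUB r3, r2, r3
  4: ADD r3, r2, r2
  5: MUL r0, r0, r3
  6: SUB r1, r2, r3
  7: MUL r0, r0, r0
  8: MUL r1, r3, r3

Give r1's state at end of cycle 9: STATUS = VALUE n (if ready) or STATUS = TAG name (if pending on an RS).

cycle 1: issue ADD r1<-Add1 // r0:3,r1:Add1,r2:6,r3:7
cycle 2: issue MUL r3<-Mul1 // r0:3,r1:Add1,r2:6,r3:Mul1
cycle 3: CDB Add1=12; issue ADD r1<-Add1 // r0:3,r1:Add1,r2:6,r3:Mul1
cycle 4: issue SUB r3<-Add2 // r0:3,r1:Add1,r2:6,r3:Add2
cycle 5: stall // r0:3,r1:Add1,r2:6,r3:Add2
cycle 6: stall // r0:3,r1:Add1,r2:6,r3:Add2
cycle 7: CDB Mul1=36; stall // r0:3,r1:Add1,r2:6,r3:Add2
cycle 8: stall // r0:3,r1:Add1,r2:6,r3:Add2
cycle 9: CDB Add1=48; issue ADD r3<-Add1 // r0:3,r1:48,r2:6,r3:Add1

STATUS = VALUE 48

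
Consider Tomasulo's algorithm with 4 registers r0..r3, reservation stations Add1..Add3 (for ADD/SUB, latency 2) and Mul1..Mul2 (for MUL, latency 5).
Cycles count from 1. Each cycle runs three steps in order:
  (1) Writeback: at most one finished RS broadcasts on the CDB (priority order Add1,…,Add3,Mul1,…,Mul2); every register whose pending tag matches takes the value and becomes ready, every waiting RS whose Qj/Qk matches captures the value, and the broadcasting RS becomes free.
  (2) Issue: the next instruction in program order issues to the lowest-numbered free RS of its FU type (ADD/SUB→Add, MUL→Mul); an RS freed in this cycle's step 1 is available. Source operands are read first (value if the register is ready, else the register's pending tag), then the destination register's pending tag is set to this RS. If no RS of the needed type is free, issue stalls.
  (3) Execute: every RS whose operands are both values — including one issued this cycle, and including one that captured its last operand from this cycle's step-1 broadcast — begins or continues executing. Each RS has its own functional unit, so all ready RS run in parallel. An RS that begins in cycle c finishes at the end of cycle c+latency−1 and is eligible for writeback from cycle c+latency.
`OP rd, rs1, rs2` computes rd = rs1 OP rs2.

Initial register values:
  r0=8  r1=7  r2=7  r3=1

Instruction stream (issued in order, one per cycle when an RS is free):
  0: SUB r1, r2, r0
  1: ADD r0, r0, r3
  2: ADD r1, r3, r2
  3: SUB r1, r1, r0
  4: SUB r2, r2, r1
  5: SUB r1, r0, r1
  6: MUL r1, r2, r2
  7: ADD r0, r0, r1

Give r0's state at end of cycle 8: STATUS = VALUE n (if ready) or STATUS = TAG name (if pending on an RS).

STATUS = TAG Add2

cycle 1: issue SUB r1<-Add1 // r0:8,r1:Add1,r2:7,r3:1
cycle 2: issue ADD r0<-Add2 // r0:Add2,r1:Add1,r2:7,r3:1
cycle 3: CDB Add1=-1; issue ADD r1<-Add1 // r0:Add2,r1:Add1,r2:7,r3:1
cycle 4: CDB Add2=9; issue SUB r1<-Add2 // r0:9,r1:Add2,r2:7,r3:1
cycle 5: CDB Add1=8; issue SUB r2<-Add1 // r0:9,r1:Add2,r2:Add1,r3:1
cycle 6: issue SUB r1<-Add3 // r0:9,r1:Add3,r2:Add1,r3:1
cycle 7: CDB Add2=-1; issue MUL r1<-Mul1 // r0:9,r1:Mul1,r2:Add1,r3:1
cycle 8: issue ADD r0<-Add2 // r0:Add2,r1:Mul1,r2:Add1,r3:1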